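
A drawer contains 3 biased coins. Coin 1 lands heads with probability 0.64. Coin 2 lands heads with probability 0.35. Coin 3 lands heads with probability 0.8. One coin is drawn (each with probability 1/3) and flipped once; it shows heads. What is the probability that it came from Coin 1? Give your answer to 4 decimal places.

Posterior probability ≈ 0.3575

Tabulate prior·likelihood by source: [1] prior 0.333333, lik 0.64, product 0.2133; [2] prior 0.333333, lik 0.35, product 0.1167; [3] prior 0.333333, lik 0.8, product 0.2667.
Normalizing constant = 0.59667; the posterior for Coin 1 is its product over the sum, 0.2133/0.59667 = 0.3575.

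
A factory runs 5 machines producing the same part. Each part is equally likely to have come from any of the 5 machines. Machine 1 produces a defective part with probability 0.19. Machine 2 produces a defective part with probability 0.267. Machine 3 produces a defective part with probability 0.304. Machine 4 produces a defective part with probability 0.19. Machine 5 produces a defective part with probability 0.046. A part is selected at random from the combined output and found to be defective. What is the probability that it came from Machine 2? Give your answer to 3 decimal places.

Posterior probability ≈ 0.268

Tabulate prior·likelihood by source: [1] prior 0.2, lik 0.19, product 0.03800; [2] prior 0.2, lik 0.267, product 0.05340; [3] prior 0.2, lik 0.304, product 0.06080; [4] prior 0.2, lik 0.19, product 0.03800; [5] prior 0.2, lik 0.046, product 0.009200.
Normalizing constant = 0.19940; the posterior for Machine 2 is its product over the sum, 0.05340/0.19940 = 0.268.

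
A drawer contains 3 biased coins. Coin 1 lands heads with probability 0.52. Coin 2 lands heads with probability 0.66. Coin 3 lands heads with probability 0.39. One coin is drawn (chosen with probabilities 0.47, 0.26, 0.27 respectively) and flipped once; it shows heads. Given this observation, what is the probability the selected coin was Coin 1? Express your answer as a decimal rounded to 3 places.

Tabulate prior·likelihood by source: [1] prior 0.47, lik 0.52, product 0.2444; [2] prior 0.26, lik 0.66, product 0.1716; [3] prior 0.27, lik 0.39, product 0.1053.
Normalizing constant = 0.52130; the posterior for Coin 1 is its product over the sum, 0.2444/0.52130 = 0.469.

Posterior probability ≈ 0.469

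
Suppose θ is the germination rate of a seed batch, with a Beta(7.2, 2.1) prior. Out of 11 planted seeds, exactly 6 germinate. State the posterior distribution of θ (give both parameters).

Observing 6 successes and 5 failures updates Beta(7.2, 2.1) by adding the success and failure counts to the two shape parameters: α = 7.2+6 = 13.2, β = 2.1+5 = 7.1.

Posterior: Beta(13.2, 7.1)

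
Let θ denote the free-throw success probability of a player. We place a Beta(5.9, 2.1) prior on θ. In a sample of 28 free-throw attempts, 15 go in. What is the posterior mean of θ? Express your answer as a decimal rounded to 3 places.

Posterior mean ≈ 0.581

The binomial likelihood is conjugate to the Beta prior: with 15 successes and 13 failures, the posterior is Beta(5.9+15, 2.1+13) = Beta(20.9, 15.1).
Posterior mean = α/(α+β) = 20.9/36 = 0.581.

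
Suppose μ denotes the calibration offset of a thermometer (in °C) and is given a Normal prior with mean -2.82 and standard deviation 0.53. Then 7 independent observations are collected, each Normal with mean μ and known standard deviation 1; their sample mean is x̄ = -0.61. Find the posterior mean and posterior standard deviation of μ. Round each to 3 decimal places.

Posterior mean ≈ -1.355; posterior SD ≈ 0.308

With known σ, the Normal prior is conjugate. Weight on the data is w = (n/σ²)/(n/σ² + 1/τ₀²) = 7.00000/(7.00000+3.55999) = 0.66288.
Posterior mean = w·x̄ + (1−w)·μ₀ = 0.66288·-0.61 + 0.33712·-2.82 = -1.355. Posterior variance = 1/(7.00000+3.55999) = 0.0946971, so SD = 0.308.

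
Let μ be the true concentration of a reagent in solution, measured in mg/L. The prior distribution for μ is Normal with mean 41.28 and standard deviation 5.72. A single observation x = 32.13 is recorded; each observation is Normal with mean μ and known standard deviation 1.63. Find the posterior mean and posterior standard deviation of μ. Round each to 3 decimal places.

Prior precision 1/τ₀² = 1/5.72² = 0.0305638; data precision n/σ² = 1/1.63² = 0.376378.
Posterior precision = 0.0305638 + 0.376378 = 0.406942, giving posterior SD = 1/√0.406942 = 1.568.
Posterior mean = (0.0305638·41.28 + 0.376378·32.13) / 0.406942 = 32.817.

Posterior mean ≈ 32.817; posterior SD ≈ 1.568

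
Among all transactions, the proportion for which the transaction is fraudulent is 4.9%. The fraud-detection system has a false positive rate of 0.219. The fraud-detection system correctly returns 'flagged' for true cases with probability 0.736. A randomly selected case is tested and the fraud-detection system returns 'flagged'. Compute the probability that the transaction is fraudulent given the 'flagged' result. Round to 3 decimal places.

Let H be the event that the transaction is fraudulent. P(H) = 0.049, so P(¬H) = 0.951. With E the 'flagged' result, P(E|H) = 0.736 and P(E|¬H) = 0.219.
P(E) = 0.736·0.049 + 0.219·0.951 = 0.036064 + 0.20827 = 0.24433.
By Bayes' theorem, P(H|E) = 0.036064 / 0.24433 = 0.148.

P(H | E) ≈ 0.148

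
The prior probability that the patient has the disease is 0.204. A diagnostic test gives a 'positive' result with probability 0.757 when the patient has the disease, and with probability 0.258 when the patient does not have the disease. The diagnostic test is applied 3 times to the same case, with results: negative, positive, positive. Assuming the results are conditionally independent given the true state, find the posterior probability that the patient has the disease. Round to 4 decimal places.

Let H be the event that the patient has the disease; start with P(H) = 0.204. P('positive'|H) = 0.757, P('positive'|¬H) = 0.258.
Update on result 1 ('negative'): P(H) ← 0.243·0.2040 / (0.243·0.2040 + 0.742·0.7960) = 0.049572/0.64020 = 0.0774.
Update on result 2 ('positive'): P(H) ← 0.757·0.0774 / (0.757·0.0774 + 0.258·0.9226) = 0.058616/0.29664 = 0.1976.
Update on result 3 ('positive'): P(H) ← 0.757·0.1976 / (0.757·0.1976 + 0.258·0.8024) = 0.14958/0.35660 = 0.4195.

Posterior P(H) ≈ 0.4195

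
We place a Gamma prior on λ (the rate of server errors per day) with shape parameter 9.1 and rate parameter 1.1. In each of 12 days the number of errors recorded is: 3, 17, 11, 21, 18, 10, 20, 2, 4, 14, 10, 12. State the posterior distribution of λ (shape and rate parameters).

Posterior: Gamma(shape=151.1, rate=13.1)

The Poisson likelihood adds the total count to the shape and the number of exposure periods to the rate. Here ∑xᵢ = 142 and n = 12, so shape 9.1→151.1 and rate 1.1→13.1.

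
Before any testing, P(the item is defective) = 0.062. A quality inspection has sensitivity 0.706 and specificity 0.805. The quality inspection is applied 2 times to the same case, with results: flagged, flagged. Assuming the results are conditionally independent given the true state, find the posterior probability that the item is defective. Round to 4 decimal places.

Posterior P(H) ≈ 0.4642

Let H be the event that the item is defective; start with P(H) = 0.062. P('flagged'|H) = 0.706, P('flagged'|¬H) = 0.195.
Update on result 1 ('flagged'): P(H) ← 0.706·0.0620 / (0.706·0.0620 + 0.195·0.9380) = 0.043772/0.22668 = 0.1931.
Update on result 2 ('flagged'): P(H) ← 0.706·0.1931 / (0.706·0.1931 + 0.195·0.8069) = 0.13633/0.29367 = 0.4642.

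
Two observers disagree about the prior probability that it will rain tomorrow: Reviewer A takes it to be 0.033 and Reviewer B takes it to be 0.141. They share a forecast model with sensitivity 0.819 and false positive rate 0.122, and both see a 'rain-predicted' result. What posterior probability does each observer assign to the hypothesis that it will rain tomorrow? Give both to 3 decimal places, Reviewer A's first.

The likelihood ratio for a 'rain-predicted' result is 0.819/0.122 = 6.7131.
Reviewer A: prior odds 0.033/0.967 = 0.034126; posterior odds 0.22909; posterior probability 0.186.
Reviewer B: prior odds 0.141/0.859 = 0.16414; posterior odds 1.1019; posterior probability 0.524.

Reviewer A: 0.186; Reviewer B: 0.524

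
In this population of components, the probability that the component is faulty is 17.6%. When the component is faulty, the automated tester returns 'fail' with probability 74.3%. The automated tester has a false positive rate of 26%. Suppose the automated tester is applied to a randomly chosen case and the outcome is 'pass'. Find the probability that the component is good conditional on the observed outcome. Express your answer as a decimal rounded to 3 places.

Write H for 'the component is faulty'. Prior odds H:¬H = 0.176/0.824 = 0.21359. For the 'pass' outcome, the likelihood ratio is 0.257/0.74 = 0.34730.
Posterior odds = 0.21359 × 0.34730 = 0.074180, so P(H|E) = 0.074180/(1+0.074180) = 0.069. Then P(¬H|E) = 1 − 0.069 = 0.931.

P(¬H | E) ≈ 0.931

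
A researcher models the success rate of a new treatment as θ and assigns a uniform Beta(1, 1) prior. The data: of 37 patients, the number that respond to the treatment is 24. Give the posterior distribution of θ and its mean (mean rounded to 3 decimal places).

Posterior: Beta(25, 14); mean ≈ 0.641

The binomial likelihood is conjugate to the Beta prior: with 24 successes and 13 failures, the posterior is Beta(1+24, 1+13) = Beta(25, 14).
E[θ | data] = 25/(25+14) = 0.641.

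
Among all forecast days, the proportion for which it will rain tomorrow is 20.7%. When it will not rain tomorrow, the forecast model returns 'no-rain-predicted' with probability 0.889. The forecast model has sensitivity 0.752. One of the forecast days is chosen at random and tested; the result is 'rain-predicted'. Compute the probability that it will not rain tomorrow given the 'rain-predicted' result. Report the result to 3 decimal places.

P(¬H | E) ≈ 0.361

Let H be the event that it will rain tomorrow. P(H) = 0.207, so P(¬H) = 0.793. With E the 'rain-predicted' result, P(E|H) = 0.752 and P(E|¬H) = 0.111.
P(E) = 0.752·0.207 + 0.111·0.793 = 0.15566 + 0.088023 = 0.24369.
By Bayes' theorem, P(H|E) = 0.15566 / 0.24369 = 0.639. Hence P(¬H|E) = 1 − 0.639 = 0.361.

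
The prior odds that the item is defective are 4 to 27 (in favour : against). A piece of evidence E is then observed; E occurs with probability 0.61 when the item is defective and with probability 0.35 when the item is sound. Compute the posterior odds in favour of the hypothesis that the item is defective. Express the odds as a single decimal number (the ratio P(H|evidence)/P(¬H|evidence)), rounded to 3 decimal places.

Posterior odds ≈ 0.258

Prior odds = 4/27 = 0.14815.
Likelihood ratio for E = 0.61/0.35 = 1.7429.
Posterior odds = prior odds × LR = 0.25820.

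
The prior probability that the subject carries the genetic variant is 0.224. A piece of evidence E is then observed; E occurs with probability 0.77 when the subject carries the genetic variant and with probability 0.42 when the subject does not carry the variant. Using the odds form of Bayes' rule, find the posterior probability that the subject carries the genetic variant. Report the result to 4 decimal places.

Posterior probability ≈ 0.3461

Prior odds = 0.224/(1−0.224) = 0.28866.
Likelihood ratio for E = 0.77/0.42 = 1.8333.
Posterior odds = prior odds × LR = 0.52921.
Posterior probability = odds/(1+odds) = 0.52921/1.5292 = 0.3461.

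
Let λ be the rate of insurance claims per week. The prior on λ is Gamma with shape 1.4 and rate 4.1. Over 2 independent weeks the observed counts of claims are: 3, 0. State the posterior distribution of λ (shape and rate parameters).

Total count ∑xᵢ = 3 over n = 2 weeks.
Gamma is conjugate to the Poisson likelihood: posterior is Gamma(shape = 1.4+3 = 4.4, rate = 4.1+2 = 6.1).

Posterior: Gamma(shape=4.4, rate=6.1)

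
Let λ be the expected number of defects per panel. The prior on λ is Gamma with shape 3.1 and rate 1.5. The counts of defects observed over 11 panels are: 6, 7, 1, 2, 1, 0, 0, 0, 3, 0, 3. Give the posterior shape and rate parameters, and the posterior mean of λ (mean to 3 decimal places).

The Poisson likelihood adds the total count to the shape and the number of exposure periods to the rate. Here ∑xᵢ = 23 and n = 11, so shape 3.1→26.1 and rate 1.5→12.5.
Posterior mean = shape/rate = 26.1/12.5 = 2.088.

Posterior: Gamma(shape=26.1, rate=12.5); mean ≈ 2.088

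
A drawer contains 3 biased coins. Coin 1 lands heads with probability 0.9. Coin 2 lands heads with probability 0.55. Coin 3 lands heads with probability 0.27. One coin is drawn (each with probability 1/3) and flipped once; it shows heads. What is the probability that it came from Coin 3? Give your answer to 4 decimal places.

Posterior probability ≈ 0.1570

P(heads|C1) = 0.9; P(heads|C2) = 0.55; P(heads|C3) = 0.27.
Prior × likelihood for each source: 0.333333·0.9=0.3000, 0.333333·0.55=0.1833, 0.333333·0.27=0.09000. Summing gives P(heads) = 0.57333.
P(Coin 3 | heads) = 0.09000 / 0.57333 = 0.1570.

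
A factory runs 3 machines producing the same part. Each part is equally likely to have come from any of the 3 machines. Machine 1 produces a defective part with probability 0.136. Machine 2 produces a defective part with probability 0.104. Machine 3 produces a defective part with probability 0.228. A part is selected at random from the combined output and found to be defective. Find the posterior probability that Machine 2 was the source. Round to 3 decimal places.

Posterior probability ≈ 0.222

P(defective|M1) = 0.136; P(defective|M2) = 0.104; P(defective|M3) = 0.228.
Prior × likelihood for each source: 0.333333·0.136=0.04533, 0.333333·0.104=0.03467, 0.333333·0.228=0.07600. Summing gives P(defective) = 0.15600.
P(Machine 2 | defective) = 0.03467 / 0.15600 = 0.222.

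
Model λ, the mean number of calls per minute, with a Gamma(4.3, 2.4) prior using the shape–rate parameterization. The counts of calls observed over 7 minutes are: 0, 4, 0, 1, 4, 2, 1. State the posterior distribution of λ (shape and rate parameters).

Posterior: Gamma(shape=16.3, rate=9.4)

Total count ∑xᵢ = 12 over n = 7 minutes.
Gamma is conjugate to the Poisson likelihood: posterior is Gamma(shape = 4.3+12 = 16.3, rate = 2.4+7 = 9.4).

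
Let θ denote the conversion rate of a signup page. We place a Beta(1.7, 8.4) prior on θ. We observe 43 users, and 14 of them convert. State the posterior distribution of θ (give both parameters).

Observing 14 successes and 29 failures updates Beta(1.7, 8.4) by adding the success and failure counts to the two shape parameters: α = 1.7+14 = 15.7, β = 8.4+29 = 37.4.

Posterior: Beta(15.7, 37.4)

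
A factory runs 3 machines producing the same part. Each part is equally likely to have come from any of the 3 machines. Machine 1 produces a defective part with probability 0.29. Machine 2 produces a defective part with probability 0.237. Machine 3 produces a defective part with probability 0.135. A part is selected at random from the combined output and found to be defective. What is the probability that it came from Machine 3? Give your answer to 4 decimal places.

Posterior probability ≈ 0.2039

P(defective|M1) = 0.29; P(defective|M2) = 0.237; P(defective|M3) = 0.135.
Prior × likelihood for each source: 0.333333·0.29=0.09667, 0.333333·0.237=0.07900, 0.333333·0.135=0.04500. Summing gives P(defective) = 0.22067.
P(Machine 3 | defective) = 0.04500 / 0.22067 = 0.2039.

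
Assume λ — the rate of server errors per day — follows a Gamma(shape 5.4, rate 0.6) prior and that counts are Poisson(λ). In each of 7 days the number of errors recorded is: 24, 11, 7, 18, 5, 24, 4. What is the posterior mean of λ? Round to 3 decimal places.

Posterior mean ≈ 12.947

The Poisson likelihood adds the total count to the shape and the number of exposure periods to the rate. Here ∑xᵢ = 93 and n = 7, so shape 5.4→98.4 and rate 0.6→7.6.
E[λ | data] = 98.4/7.6 = 12.947.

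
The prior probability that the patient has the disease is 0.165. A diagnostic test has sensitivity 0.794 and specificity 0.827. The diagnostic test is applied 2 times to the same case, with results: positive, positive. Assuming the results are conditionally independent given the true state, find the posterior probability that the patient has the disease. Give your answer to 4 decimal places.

With H the event that the patient has the disease, the joint likelihood of the observed sequence is P(data|H) = 0.794·0.794 = 0.63044 and P(data|¬H) = 0.173·0.173 = 0.029929.
Bayes: P(H|data) = 0.165·0.63044 / (0.165·0.63044 + 0.835·0.029929) = 0.10402/0.12901 = 0.8063.

Posterior P(H) ≈ 0.8063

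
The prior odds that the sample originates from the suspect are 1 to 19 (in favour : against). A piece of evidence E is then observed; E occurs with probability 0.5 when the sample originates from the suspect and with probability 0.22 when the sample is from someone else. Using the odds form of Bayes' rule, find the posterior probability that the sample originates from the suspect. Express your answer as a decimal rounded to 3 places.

Prior odds = 1/19 = 0.052632.
Likelihood ratio for E = 0.5/0.22 = 2.2727.
Posterior odds = prior odds × LR = 0.11962.
Posterior probability = odds/(1+odds) = 0.11962/1.1196 = 0.107.

Posterior probability ≈ 0.107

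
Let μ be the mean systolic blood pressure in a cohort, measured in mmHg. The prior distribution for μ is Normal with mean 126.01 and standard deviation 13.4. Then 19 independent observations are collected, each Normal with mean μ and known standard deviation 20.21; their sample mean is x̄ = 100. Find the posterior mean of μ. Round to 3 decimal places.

Posterior mean ≈ 102.781

Prior precision 1/τ₀² = 1/13.4² = 0.00556917; data precision n/σ² = 19/20.21² = 0.0465180.
Posterior precision = 0.00556917 + 0.0465180 = 0.0520872.
Posterior mean = (0.00556917·126.01 + 0.0465180·100) / 0.0520872 = 102.781.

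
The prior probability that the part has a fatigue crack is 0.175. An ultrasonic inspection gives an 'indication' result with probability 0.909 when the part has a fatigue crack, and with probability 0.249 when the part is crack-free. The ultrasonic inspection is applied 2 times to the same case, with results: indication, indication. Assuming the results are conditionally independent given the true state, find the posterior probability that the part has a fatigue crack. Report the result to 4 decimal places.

With H the event that the part has a fatigue crack, the joint likelihood of the observed sequence is P(data|H) = 0.909·0.909 = 0.82628 and P(data|¬H) = 0.249·0.249 = 0.062001.
Bayes: P(H|data) = 0.175·0.82628 / (0.175·0.82628 + 0.825·0.062001) = 0.14460/0.19575 = 0.7387.

Posterior P(H) ≈ 0.7387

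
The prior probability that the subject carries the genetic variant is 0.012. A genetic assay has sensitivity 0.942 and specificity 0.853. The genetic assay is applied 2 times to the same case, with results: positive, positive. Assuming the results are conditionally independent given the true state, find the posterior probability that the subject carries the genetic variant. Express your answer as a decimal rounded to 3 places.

Posterior P(H) ≈ 0.333

Let H be the event that the subject carries the genetic variant; start with P(H) = 0.012. P('positive'|H) = 0.942, P('positive'|¬H) = 0.147.
Update on result 1 ('positive'): P(H) ← 0.942·0.0120 / (0.942·0.0120 + 0.147·0.9880) = 0.011304/0.15654 = 0.0722.
Update on result 2 ('positive'): P(H) ← 0.942·0.0722 / (0.942·0.0722 + 0.147·0.9278) = 0.068023/0.20441 = 0.3328.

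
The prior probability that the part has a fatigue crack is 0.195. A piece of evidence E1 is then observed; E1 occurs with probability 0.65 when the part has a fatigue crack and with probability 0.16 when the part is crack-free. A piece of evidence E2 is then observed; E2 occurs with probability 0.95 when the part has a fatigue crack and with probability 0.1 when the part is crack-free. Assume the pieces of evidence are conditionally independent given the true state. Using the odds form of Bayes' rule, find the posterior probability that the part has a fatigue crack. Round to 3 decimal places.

Posterior probability ≈ 0.903

Prior odds = 0.195/(1−0.195) = 0.24224. In log-odds, ln(0.24224) = -1.4178.
Add log likelihood ratios: ln(4.0625) + ln(9.5000) = 3.6531.
Posterior log-odds = 2.2352, so posterior odds = exp(2.2352) = 9.3488. Converting, P(H|E) = 9.3488/10.349 = 0.903.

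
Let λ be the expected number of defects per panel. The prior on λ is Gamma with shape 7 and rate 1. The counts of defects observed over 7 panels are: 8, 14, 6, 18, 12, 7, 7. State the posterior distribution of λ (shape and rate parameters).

Posterior: Gamma(shape=79, rate=8)

The Poisson likelihood adds the total count to the shape and the number of exposure periods to the rate. Here ∑xᵢ = 72 and n = 7, so shape 7→79 and rate 1→8.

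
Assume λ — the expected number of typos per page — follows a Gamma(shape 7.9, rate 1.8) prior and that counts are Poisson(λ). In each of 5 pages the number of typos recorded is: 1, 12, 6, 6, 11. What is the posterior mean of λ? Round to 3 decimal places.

Posterior mean ≈ 6.456

Total count ∑xᵢ = 36 over n = 5 pages.
Gamma is conjugate to the Poisson likelihood: posterior is Gamma(shape = 7.9+36 = 43.9, rate = 1.8+5 = 6.8).
E[λ | data] = 43.9/6.8 = 6.456.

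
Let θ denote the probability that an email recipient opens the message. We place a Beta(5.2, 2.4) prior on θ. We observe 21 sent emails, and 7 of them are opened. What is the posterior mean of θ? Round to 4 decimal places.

Posterior mean ≈ 0.4266

The binomial likelihood is conjugate to the Beta prior: with 7 successes and 14 failures, the posterior is Beta(5.2+7, 2.4+14) = Beta(12.2, 16.4).
E[θ | data] = 12.2/(12.2+16.4) = 0.4266.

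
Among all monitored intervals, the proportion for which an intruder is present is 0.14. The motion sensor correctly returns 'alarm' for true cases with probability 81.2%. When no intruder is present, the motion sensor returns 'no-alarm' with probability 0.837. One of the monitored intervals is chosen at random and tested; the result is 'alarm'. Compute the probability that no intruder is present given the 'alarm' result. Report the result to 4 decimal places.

P(¬H | E) ≈ 0.5522

Let H be the event that an intruder is present. P(H) = 0.14, so P(¬H) = 0.86. With E the 'alarm' result, P(E|H) = 0.812 and P(E|¬H) = 0.163.
P(E) = 0.812·0.14 + 0.163·0.86 = 0.11368 + 0.14018 = 0.25386.
By Bayes' theorem, P(H|E) = 0.11368 / 0.25386 = 0.4478. Hence P(¬H|E) = 1 − 0.4478 = 0.5522.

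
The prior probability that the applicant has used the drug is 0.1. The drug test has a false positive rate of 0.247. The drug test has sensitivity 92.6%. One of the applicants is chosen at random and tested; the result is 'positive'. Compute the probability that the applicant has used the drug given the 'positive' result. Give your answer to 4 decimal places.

Write H for 'the applicant has used the drug'. Prior odds H:¬H = 0.1/0.9 = 0.11111. For the 'positive' outcome, the likelihood ratio is 0.926/0.247 = 3.7490.
Posterior odds = 0.11111 × 3.7490 = 0.41655, so P(H|E) = 0.41655/(1+0.41655) = 0.2941.

P(H | E) ≈ 0.2941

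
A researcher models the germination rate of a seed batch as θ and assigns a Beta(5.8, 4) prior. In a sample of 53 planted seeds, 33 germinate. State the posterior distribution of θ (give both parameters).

Posterior: Beta(38.8, 24)

The binomial likelihood is conjugate to the Beta prior: with 33 successes and 20 failures, the posterior is Beta(5.8+33, 4+20) = Beta(38.8, 24).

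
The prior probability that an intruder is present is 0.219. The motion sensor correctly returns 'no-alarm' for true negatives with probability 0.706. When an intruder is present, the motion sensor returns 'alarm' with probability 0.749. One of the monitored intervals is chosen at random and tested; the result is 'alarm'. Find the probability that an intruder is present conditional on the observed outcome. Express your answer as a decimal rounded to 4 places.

P(H | E) ≈ 0.4167

Let H be the event that an intruder is present. P(H) = 0.219, so P(¬H) = 0.781. With E the 'alarm' result, P(E|H) = 0.749 and P(E|¬H) = 0.294.
P(E) = 0.749·0.219 + 0.294·0.781 = 0.16403 + 0.22961 = 0.39365.
By Bayes' theorem, P(H|E) = 0.16403 / 0.39365 = 0.4167.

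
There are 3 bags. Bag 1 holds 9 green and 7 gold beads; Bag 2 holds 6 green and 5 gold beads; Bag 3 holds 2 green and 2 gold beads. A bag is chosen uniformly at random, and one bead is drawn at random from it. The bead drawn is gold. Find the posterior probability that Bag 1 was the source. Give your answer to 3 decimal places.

Posterior probability ≈ 0.314

P(gold|Bag 1) = 0.4375; P(gold|Bag 2) = 0.4545; P(gold|Bag 3) = 0.5.
Prior × likelihood for each source: 0.333333·0.4375=0.1458, 0.333333·0.4545=0.1515, 0.333333·0.5=0.1667. Summing gives P(gold) = 0.46402.
P(Bag 1 | gold) = 0.1458 / 0.46402 = 0.314.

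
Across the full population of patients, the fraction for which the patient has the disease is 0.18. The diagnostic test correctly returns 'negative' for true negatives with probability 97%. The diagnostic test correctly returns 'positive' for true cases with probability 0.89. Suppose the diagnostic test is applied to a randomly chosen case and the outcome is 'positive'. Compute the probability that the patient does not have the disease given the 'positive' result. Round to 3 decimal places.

P(¬H | E) ≈ 0.133

Write H for 'the patient has the disease'. Prior odds H:¬H = 0.18/0.82 = 0.21951. For the 'positive' outcome, the likelihood ratio is 0.89/0.03 = 29.667.
Posterior odds = 0.21951 × 29.667 = 6.5122, so P(H|E) = 6.5122/(1+6.5122) = 0.867. Then P(¬H|E) = 1 − 0.867 = 0.133.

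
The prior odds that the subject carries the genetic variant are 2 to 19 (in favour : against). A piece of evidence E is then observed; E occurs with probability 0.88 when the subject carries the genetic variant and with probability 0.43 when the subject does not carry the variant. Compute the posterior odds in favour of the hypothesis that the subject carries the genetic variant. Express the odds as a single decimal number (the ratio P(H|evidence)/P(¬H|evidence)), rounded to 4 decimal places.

Prior odds = 2/19 = 0.10526. In log-odds, ln(0.10526) = -2.2513.
Add log likelihood ratio: ln(2.0465) = 0.71614.
Posterior log-odds = -1.5352, so posterior odds = exp(-1.5352) = 0.21542.

Posterior odds ≈ 0.2154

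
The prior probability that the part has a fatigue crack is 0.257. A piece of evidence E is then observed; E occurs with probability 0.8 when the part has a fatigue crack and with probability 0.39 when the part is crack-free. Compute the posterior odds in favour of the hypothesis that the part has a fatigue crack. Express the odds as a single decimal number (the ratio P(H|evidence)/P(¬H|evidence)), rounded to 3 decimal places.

Posterior odds ≈ 0.710

Prior odds = 0.257/(1−0.257) = 0.34590. In log-odds, ln(0.34590) = -1.0616.
Add log likelihood ratio: ln(2.0513) = 0.71846.
Posterior log-odds = -0.34315, so posterior odds = exp(-0.34315) = 0.70953.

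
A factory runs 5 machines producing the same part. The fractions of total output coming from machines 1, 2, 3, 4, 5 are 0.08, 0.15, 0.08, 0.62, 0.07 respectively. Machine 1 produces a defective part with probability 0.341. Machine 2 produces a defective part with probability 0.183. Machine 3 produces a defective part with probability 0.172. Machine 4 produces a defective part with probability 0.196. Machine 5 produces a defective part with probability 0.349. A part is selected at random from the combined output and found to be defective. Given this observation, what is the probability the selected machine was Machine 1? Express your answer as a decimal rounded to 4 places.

Tabulate prior·likelihood by source: [1] prior 0.08, lik 0.341, product 0.02728; [2] prior 0.15, lik 0.183, product 0.02745; [3] prior 0.08, lik 0.172, product 0.01376; [4] prior 0.62, lik 0.196, product 0.1215; [5] prior 0.07, lik 0.349, product 0.02443.
Normalizing constant = 0.21444; the posterior for Machine 1 is its product over the sum, 0.02728/0.21444 = 0.1272.

Posterior probability ≈ 0.1272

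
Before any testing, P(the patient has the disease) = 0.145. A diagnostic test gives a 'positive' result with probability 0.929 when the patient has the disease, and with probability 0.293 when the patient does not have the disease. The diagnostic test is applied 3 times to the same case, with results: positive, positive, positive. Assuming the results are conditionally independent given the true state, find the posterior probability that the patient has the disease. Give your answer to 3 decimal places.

Let H be the event that the patient has the disease; start with P(H) = 0.145. P('positive'|H) = 0.929, P('positive'|¬H) = 0.293.
Update on result 1 ('positive'): P(H) ← 0.929·0.1450 / (0.929·0.1450 + 0.293·0.8550) = 0.13470/0.38522 = 0.3497.
Update on result 2 ('positive'): P(H) ← 0.929·0.3497 / (0.929·0.3497 + 0.293·0.6503) = 0.32486/0.51540 = 0.6303.
Update on result 3 ('positive'): P(H) ← 0.929·0.6303 / (0.929·0.6303 + 0.293·0.3697) = 0.58555/0.69387 = 0.8439.

Posterior P(H) ≈ 0.844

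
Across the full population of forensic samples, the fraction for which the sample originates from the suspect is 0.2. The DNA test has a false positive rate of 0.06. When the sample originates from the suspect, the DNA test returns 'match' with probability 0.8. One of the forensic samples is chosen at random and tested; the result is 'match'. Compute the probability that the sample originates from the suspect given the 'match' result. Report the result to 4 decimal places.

P(H | E) ≈ 0.7692

Write H for 'the sample originates from the suspect'. Prior odds H:¬H = 0.2/0.8 = 0.25000. For the 'match' outcome, the likelihood ratio is 0.8/0.06 = 13.333.
Posterior odds = 0.25000 × 13.333 = 3.3333, so P(H|E) = 3.3333/(1+3.3333) = 0.7692.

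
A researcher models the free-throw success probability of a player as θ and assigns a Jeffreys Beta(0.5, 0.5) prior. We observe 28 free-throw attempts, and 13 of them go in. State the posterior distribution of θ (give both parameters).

The binomial likelihood is conjugate to the Beta prior: with 13 successes and 15 failures, the posterior is Beta(0.5+13, 0.5+15) = Beta(13.5, 15.5).

Posterior: Beta(13.5, 15.5)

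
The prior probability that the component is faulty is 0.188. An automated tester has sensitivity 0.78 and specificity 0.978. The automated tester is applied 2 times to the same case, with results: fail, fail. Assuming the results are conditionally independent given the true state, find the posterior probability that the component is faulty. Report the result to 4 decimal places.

With H the event that the component is faulty, the joint likelihood of the observed sequence is P(data|H) = 0.78·0.78 = 0.60840 and P(data|¬H) = 0.022·0.022 = 0.00048400.
Bayes: P(H|data) = 0.188·0.60840 / (0.188·0.60840 + 0.812·0.00048400) = 0.11438/0.11477 = 0.9966.

Posterior P(H) ≈ 0.9966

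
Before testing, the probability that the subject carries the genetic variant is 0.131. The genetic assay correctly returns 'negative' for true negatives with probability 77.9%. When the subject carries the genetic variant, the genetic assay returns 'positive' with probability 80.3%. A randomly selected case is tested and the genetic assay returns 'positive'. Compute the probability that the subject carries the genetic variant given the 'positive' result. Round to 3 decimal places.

Let H be the event that the subject carries the genetic variant. P(H) = 0.131, so P(¬H) = 0.869. With E the 'positive' result, P(E|H) = 0.803 and P(E|¬H) = 0.221.
P(E) = 0.803·0.131 + 0.221·0.869 = 0.10519 + 0.19205 = 0.29724.
By Bayes' theorem, P(H|E) = 0.10519 / 0.29724 = 0.354.

P(H | E) ≈ 0.354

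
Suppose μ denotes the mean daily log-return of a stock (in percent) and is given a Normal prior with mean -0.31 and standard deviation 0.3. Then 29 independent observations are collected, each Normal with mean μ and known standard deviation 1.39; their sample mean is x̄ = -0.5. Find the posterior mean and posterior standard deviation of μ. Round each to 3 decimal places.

Posterior mean ≈ -0.419; posterior SD ≈ 0.196

Prior precision 1/τ₀² = 1/0.3² = 11.1111; data precision n/σ² = 29/1.39² = 15.0096.
Posterior precision = 11.1111 + 15.0096 = 26.1207, giving posterior SD = 1/√26.1207 = 0.196.
Posterior mean = (11.1111·-0.31 + 15.0096·-0.5) / 26.1207 = -0.419.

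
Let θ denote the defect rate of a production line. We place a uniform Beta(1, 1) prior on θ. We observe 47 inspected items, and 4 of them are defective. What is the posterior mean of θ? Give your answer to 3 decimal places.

Observing 4 successes and 43 failures updates Beta(1, 1) by adding the success and failure counts to the two shape parameters: α = 1+4 = 5, β = 1+43 = 44.
Posterior mean = α/(α+β) = 5/49 = 0.102.

Posterior mean ≈ 0.102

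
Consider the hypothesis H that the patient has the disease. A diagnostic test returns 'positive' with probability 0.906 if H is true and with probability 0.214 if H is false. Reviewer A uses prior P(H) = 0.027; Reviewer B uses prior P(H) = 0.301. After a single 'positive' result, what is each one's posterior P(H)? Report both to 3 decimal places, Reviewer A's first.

Reviewer A: 0.105; Reviewer B: 0.646

P('+'|H) = 0.906, P('+'|¬H) = 0.214.
Reviewer A: numerator 0.906·0.027 = 0.024462; evidence = 0.024462+0.214·0.973 = 0.23268; posterior = 0.105.
Reviewer B: numerator 0.906·0.301 = 0.27271; evidence = 0.27271+0.214·0.699 = 0.42229; posterior = 0.646.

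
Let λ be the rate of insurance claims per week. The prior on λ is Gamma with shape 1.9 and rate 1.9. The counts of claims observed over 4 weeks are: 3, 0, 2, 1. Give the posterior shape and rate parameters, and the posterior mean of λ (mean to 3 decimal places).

Total count ∑xᵢ = 6 over n = 4 weeks.
Gamma is conjugate to the Poisson likelihood: posterior is Gamma(shape = 1.9+6 = 7.9, rate = 1.9+4 = 5.9).
E[λ | data] = 7.9/5.9 = 1.339.

Posterior: Gamma(shape=7.9, rate=5.9); mean ≈ 1.339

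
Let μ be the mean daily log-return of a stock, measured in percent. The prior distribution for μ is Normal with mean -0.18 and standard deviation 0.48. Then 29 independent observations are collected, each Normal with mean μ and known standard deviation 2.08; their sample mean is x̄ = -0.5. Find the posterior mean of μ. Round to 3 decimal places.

Prior precision 1/τ₀² = 1/0.48² = 4.34028; data precision n/σ² = 29/2.08² = 6.70303.
Posterior precision = 4.34028 + 6.70303 = 11.0433.
Posterior mean = (4.34028·-0.18 + 6.70303·-0.5) / 11.0433 = -0.374.

Posterior mean ≈ -0.374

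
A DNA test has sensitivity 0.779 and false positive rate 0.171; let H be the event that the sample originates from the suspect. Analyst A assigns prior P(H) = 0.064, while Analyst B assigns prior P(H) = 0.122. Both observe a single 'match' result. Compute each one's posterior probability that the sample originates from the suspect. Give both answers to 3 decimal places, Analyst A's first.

Analyst A: 0.238; Analyst B: 0.388

The likelihood ratio for a 'match' result is 0.779/0.171 = 4.5556.
Analyst A: prior odds 0.064/0.936 = 0.068376; posterior odds 0.31149; posterior probability 0.238.
Analyst B: prior odds 0.122/0.878 = 0.13895; posterior odds 0.63300; posterior probability 0.388.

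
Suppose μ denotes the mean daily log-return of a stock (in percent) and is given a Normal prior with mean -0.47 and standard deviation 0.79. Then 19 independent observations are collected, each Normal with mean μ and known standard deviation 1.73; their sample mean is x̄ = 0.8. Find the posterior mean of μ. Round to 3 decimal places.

Prior precision 1/τ₀² = 1/0.79² = 1.60231; data precision n/σ² = 19/1.73² = 6.34836.
Posterior precision = 1.60231 + 6.34836 = 7.95067.
Posterior mean = (1.60231·-0.47 + 6.34836·0.8) / 7.95067 = 0.544.

Posterior mean ≈ 0.544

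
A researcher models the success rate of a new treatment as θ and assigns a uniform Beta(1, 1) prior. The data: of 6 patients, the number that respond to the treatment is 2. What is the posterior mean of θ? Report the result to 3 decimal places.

Observing 2 successes and 4 failures updates Beta(1, 1) by adding the success and failure counts to the two shape parameters: α = 1+2 = 3, β = 1+4 = 5.
E[θ | data] = 3/(3+5) = 0.375.

Posterior mean ≈ 0.375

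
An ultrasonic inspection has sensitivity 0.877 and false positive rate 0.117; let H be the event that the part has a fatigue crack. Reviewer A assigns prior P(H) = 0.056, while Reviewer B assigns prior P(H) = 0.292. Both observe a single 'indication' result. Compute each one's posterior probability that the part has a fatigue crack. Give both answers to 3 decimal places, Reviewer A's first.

Reviewer A: 0.308; Reviewer B: 0.756

P('+'|H) = 0.877, P('+'|¬H) = 0.117.
Reviewer A: numerator 0.877·0.056 = 0.049112; evidence = 0.049112+0.117·0.944 = 0.15956; posterior = 0.308.
Reviewer B: numerator 0.877·0.292 = 0.25608; evidence = 0.25608+0.117·0.708 = 0.33892; posterior = 0.756.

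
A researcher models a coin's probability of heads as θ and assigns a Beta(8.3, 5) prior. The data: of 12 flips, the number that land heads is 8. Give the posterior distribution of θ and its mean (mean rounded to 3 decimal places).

Observing 8 successes and 4 failures updates Beta(8.3, 5) by adding the success and failure counts to the two shape parameters: α = 8.3+8 = 16.3, β = 5+4 = 9.
E[θ | data] = 16.3/(16.3+9) = 0.644.

Posterior: Beta(16.3, 9); mean ≈ 0.644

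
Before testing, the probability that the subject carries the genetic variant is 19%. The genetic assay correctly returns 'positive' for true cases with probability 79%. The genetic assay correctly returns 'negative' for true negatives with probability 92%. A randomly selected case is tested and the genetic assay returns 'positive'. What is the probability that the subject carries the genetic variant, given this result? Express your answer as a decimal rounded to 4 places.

Let H be the event that the subject carries the genetic variant. P(H) = 0.19, so P(¬H) = 0.81. With E the 'positive' result, P(E|H) = 0.79 and P(E|¬H) = 0.08.
P(E) = 0.79·0.19 + 0.08·0.81 = 0.15010 + 0.064800 = 0.21490.
By Bayes' theorem, P(H|E) = 0.15010 / 0.21490 = 0.6985.

P(H | E) ≈ 0.6985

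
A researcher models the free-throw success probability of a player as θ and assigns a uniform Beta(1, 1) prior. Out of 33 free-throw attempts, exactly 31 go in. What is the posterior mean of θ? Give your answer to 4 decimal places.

Observing 31 successes and 2 failures updates Beta(1, 1) by adding the success and failure counts to the two shape parameters: α = 1+31 = 32, β = 1+2 = 3.
Posterior mean = α/(α+β) = 32/35 = 0.9143.

Posterior mean ≈ 0.9143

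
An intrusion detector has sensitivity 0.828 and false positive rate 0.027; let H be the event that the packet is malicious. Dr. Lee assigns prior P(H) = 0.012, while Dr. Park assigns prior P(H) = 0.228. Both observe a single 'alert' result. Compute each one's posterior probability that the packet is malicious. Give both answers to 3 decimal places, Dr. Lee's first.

The likelihood ratio for an 'alert' result is 0.828/0.027 = 30.667.
Dr. Lee: prior odds 0.012/0.988 = 0.012146; posterior odds 0.37247; posterior probability 0.271.
Dr. Park: prior odds 0.228/0.772 = 0.29534; posterior odds 9.0570; posterior probability 0.901.

Dr. Lee: 0.271; Dr. Park: 0.901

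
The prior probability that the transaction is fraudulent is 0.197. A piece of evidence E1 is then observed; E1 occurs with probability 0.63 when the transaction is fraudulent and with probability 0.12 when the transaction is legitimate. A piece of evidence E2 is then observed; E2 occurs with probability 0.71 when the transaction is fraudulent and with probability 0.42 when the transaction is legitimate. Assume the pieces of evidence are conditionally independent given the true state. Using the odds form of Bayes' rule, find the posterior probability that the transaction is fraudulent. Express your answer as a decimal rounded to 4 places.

Posterior probability ≈ 0.6853

Prior odds = 0.197/(1−0.197) = 0.24533. In log-odds, ln(0.24533) = -1.4052.
Add log likelihood ratios: ln(5.2500) + ln(1.6905) = 2.1832.
Posterior log-odds = 0.77809, so posterior odds = exp(0.77809) = 2.1773. Converting, P(H|E) = 2.1773/3.1773 = 0.6853.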